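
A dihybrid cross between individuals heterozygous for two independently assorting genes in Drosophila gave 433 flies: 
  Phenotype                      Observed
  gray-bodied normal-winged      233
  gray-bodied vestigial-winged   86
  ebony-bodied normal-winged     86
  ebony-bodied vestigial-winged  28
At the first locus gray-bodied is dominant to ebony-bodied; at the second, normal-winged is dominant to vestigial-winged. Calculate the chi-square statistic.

1.061

A dihybrid F₂ with independent assortment and complete dominance at both loci gives a 9:3:3:1 phenotypic ratio.
The 9:3:3:1 ratio has 16 parts, so with N = 433 the expected counts are:
  gray-bodied normal-winged: 433 × 9/16 = 243.5625
  gray-bodied vestigial-winged: 433 × 3/16 = 81.1875
  ebony-bodied normal-winged: 433 × 3/16 = 81.1875
  ebony-bodied vestigial-winged: 433 × 1/16 = 27.0625
χ² = Σ (O − E)² / E
  gray-bodied normal-winged: (233 − 243.5625)² / 243.5625 = 0.4581
  gray-bodied vestigial-winged: (86 − 81.1875)² / 81.1875 = 0.2853
  ebony-bodied normal-winged: (86 − 81.1875)² / 81.1875 = 0.2853
  ebony-bodied vestigial-winged: (28 − 27.0625)² / 27.0625 = 0.0325
χ² = 0.4581 + 0.2853 + 0.2853 + 0.0325 = 1.0612 ≈ 1.061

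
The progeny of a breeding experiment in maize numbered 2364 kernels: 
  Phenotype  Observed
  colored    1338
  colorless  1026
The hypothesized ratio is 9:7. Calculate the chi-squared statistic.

0.117

Under the 9:7 hypothesis (Σ ratio = 16, N = 2364):
  colored: 2364 × 9/16 = 1329.75
  colorless: 2364 × 7/16 = 1034.25
χ² = Σ (O − E)² / E
  colored: (1338 − 1329.75)² / 1329.75 = 0.0512
  colorless: (1026 − 1034.25)² / 1034.25 = 0.0658
χ² = 0.0512 + 0.0658 = 0.117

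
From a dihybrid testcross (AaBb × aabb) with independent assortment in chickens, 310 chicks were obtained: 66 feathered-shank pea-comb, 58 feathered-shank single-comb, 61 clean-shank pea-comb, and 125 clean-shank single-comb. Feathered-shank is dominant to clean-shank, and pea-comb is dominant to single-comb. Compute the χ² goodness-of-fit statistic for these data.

A dihybrid testcross with independent assortment gives a 1:1:1:1 ratio.
Under the 1:1:1:1 hypothesis (Σ ratio = 4, N = 310):
  feathered-shank pea-comb: 310 × 1/4 = 77.5
  feathered-shank single-comb: 310 × 1/4 = 77.5
  clean-shank pea-comb: 310 × 1/4 = 77.5
  clean-shank single-comb: 310 × 1/4 = 77.5
χ² = Σ (O − E)² / E
  feathered-shank pea-comb: (66 − 77.5)² / 77.5 = 1.7065
  feathered-shank single-comb: (58 − 77.5)² / 77.5 = 4.9065
  clean-shank pea-comb: (61 − 77.5)² / 77.5 = 3.5129
  clean-shank single-comb: (125 − 77.5)² / 77.5 = 29.1129
χ² = 1.7065 + 4.9065 + 3.5129 + 29.1129 = 39.2388 ≈ 39.239

39.239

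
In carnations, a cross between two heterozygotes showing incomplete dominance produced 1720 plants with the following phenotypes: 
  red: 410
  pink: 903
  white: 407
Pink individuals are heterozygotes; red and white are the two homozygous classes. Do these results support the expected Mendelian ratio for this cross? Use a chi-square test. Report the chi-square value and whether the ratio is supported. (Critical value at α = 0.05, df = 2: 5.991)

With incomplete dominance, a heterozygote × heterozygote cross gives a 1:2:1 phenotypic ratio.
The 1:2:1 ratio has 4 parts, so with N = 1720 the expected counts are:
  red: 1720 × 1/4 = 430
  pink: 1720 × 2/4 = 860
  white: 1720 × 1/4 = 430
χ² = Σ (O − E)² / E
  red: (410 − 430)² / 430 = 0.9302
  pink: (903 − 860)² / 860 = 2.1500
  white: (407 − 430)² / 430 = 1.2302
χ² = 0.9302 + 2.1500 + 1.2302 = 4.3104 ≈ 4.310
Degrees of freedom = 3 − 1 = 2; critical value at α = 0.05 is 5.991.
Since 4.310 < 5.991, we fail to reject the null hypothesis — the data are consistent with the 1:2:1 ratio.

4.310; consistent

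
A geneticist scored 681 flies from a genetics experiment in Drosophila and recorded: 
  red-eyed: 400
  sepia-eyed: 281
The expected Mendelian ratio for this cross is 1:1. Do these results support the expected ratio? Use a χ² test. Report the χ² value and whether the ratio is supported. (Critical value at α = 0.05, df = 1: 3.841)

Total ratio parts = 2. Expected numbers out of 681:
  red-eyed: 681 × 1/2 = 340.5
  sepia-eyed: 681 × 1/2 = 340.5
χ² = Σ (O − E)² / E
  red-eyed: (400 − 340.5)² / 340.5 = 10.3972
  sepia-eyed: (281 − 340.5)² / 340.5 = 10.3972
χ² = 10.3972 + 10.3972 = 20.7944 ≈ 20.794
Degrees of freedom = 2 − 1 = 1; critical value at α = 0.05 is 3.841.
Since 20.794 > 3.841, we reject the null hypothesis — the data do not fit the 1:1 ratio.

20.794; not consistent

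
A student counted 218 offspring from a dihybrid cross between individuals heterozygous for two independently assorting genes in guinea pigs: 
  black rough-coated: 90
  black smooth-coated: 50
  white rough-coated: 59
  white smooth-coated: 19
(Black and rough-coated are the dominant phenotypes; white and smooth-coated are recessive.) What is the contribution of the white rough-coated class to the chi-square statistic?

8.037

A dihybrid F₂ with independent assortment and complete dominance at both loci gives a 9:3:3:1 phenotypic ratio.
Under the 9:3:3:1 hypothesis (Σ ratio = 16, N = 218):
  black rough-coated: 218 × 9/16 = 122.625
  black smooth-coated: 218 × 3/16 = 40.875
  white rough-coated: 218 × 3/16 = 40.875
  white smooth-coated: 218 × 1/16 = 13.625
Contribution of white rough-coated: (59 − 40.875)² / 40.875 = 8.0371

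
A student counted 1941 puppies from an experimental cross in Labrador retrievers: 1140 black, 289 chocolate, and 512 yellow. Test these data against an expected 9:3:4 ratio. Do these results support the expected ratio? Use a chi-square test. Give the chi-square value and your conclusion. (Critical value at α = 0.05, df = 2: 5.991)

19.032; not consistent

The 9:3:4 ratio has 16 parts, so with N = 1941 the expected counts are:
  black: 1941 × 9/16 = 1091.8125
  chocolate: 1941 × 3/16 = 363.9375
  yellow: 1941 × 4/16 = 485.25
χ² = Σ (O − E)² / E
  black: (1140 − 1091.8125)² / 1091.8125 = 2.1268
  chocolate: (289 − 363.9375)² / 363.9375 = 15.4302
  yellow: (512 − 485.25)² / 485.25 = 1.4746
χ² = 2.1268 + 15.4302 + 1.4746 = 19.0316 ≈ 19.032
Degrees of freedom = 3 − 1 = 2; critical value at α = 0.05 is 5.991.
Since 19.032 > 5.991, we reject the null hypothesis — the data do not fit the 9:3:4 ratio.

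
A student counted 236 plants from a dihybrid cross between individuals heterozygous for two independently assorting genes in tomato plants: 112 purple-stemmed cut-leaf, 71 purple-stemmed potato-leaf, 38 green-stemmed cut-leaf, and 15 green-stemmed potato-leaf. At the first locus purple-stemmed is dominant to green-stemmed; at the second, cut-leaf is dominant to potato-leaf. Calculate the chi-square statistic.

A dihybrid F₂ with independent assortment and complete dominance at both loci gives a 9:3:3:1 phenotypic ratio.
Under the 9:3:3:1 hypothesis (Σ ratio = 16, N = 236):
  purple-stemmed cut-leaf: 236 × 9/16 = 132.75
  purple-stemmed potato-leaf: 236 × 3/16 = 44.25
  green-stemmed cut-leaf: 236 × 3/16 = 44.25
  green-stemmed potato-leaf: 236 × 1/16 = 14.75
χ² = Σ (O − E)² / E
  purple-stemmed cut-leaf: (112 − 132.75)² / 132.75 = 3.2434
  purple-stemmed potato-leaf: (71 − 44.25)² / 44.25 = 16.1709
  green-stemmed cut-leaf: (38 − 44.25)² / 44.25 = 0.8828
  green-stemmed potato-leaf: (15 − 14.75)² / 14.75 = 0.0042
χ² = 3.2434 + 16.1709 + 0.8828 + 0.0042 = 20.3013 ≈ 20.301

20.301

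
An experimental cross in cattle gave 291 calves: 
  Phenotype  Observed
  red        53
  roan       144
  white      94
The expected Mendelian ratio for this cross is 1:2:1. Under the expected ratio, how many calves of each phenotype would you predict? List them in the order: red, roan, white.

Expected counts for N = 291 under a 1:2:1 ratio (total parts = 4):
  red: 291 × 1/4 = 72.75
  roan: 291 × 2/4 = 145.5
  white: 291 × 1/4 = 72.75

72.75, 145.5, 72.75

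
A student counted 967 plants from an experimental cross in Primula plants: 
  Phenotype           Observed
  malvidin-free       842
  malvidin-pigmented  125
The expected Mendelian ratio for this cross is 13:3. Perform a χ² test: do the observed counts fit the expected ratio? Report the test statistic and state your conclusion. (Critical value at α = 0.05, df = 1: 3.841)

21.526; not consistent

The 13:3 ratio has 16 parts, so with N = 967 the expected counts are:
  malvidin-free: 967 × 13/16 = 785.6875
  malvidin-pigmented: 967 × 3/16 = 181.3125
χ² = Σ (O − E)² / E
  malvidin-free: (842 − 785.6875)² / 785.6875 = 4.0361
  malvidin-pigmented: (125 − 181.3125)² / 181.3125 = 17.4897
χ² = 4.0361 + 17.4897 = 21.5258 ≈ 21.526
Degrees of freedom = 2 − 1 = 1; critical value at α = 0.05 is 3.841.
Since 21.526 > 3.841, we reject the null hypothesis — the data do not fit the 13:3 ratio.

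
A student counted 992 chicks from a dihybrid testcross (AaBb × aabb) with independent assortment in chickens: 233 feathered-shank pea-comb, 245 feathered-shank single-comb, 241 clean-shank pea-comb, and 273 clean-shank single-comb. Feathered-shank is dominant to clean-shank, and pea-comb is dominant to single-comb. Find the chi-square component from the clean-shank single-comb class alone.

A dihybrid testcross with independent assortment gives a 1:1:1:1 ratio.
Total ratio parts = 4. Expected numbers out of 992:
  feathered-shank pea-comb: 992 × 1/4 = 248
  feathered-shank single-comb: 992 × 1/4 = 248
  clean-shank pea-comb: 992 × 1/4 = 248
  clean-shank single-comb: 992 × 1/4 = 248
Contribution of clean-shank single-comb: (273 − 248)² / 248 = 2.5202

2.520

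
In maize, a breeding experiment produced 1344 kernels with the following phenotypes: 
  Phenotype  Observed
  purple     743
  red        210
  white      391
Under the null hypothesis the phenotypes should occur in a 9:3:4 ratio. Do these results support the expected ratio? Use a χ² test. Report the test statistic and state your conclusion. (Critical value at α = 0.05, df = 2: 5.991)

16.227; not consistent

The 9:3:4 ratio has 16 parts, so with N = 1344 the expected counts are:
  purple: 1344 × 9/16 = 756
  red: 1344 × 3/16 = 252
  white: 1344 × 4/16 = 336
χ² = Σ (O − E)² / E
  purple: (743 − 756)² / 756 = 0.2235
  red: (210 − 252)² / 252 = 7.0000
  white: (391 − 336)² / 336 = 9.0030
χ² = 0.2235 + 7.0000 + 9.0030 = 16.2265 ≈ 16.227
Degrees of freedom = 3 − 1 = 2; critical value at α = 0.05 is 5.991.
Since 16.227 > 5.991, we reject the null hypothesis — the data do not fit the 9:3:4 ratio.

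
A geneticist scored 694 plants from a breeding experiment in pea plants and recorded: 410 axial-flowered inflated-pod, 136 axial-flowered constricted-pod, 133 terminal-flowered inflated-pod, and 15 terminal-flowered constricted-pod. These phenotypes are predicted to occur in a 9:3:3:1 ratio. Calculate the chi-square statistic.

19.878

Total ratio parts = 16. Expected numbers out of 694:
  axial-flowered inflated-pod: 694 × 9/16 = 390.375
  axial-flowered constricted-pod: 694 × 3/16 = 130.125
  terminal-flowered inflated-pod: 694 × 3/16 = 130.125
  terminal-flowered constricted-pod: 694 × 1/16 = 43.375
χ² = Σ (O − E)² / E
  axial-flowered inflated-pod: (410 − 390.375)² / 390.375 = 0.9866
  axial-flowered constricted-pod: (136 − 130.125)² / 130.125 = 0.2652
  terminal-flowered inflated-pod: (133 − 130.125)² / 130.125 = 0.0635
  terminal-flowered constricted-pod: (15 − 43.375)² / 43.375 = 18.5623
χ² = 0.9866 + 0.2652 + 0.0635 + 18.5623 = 19.8776 ≈ 19.878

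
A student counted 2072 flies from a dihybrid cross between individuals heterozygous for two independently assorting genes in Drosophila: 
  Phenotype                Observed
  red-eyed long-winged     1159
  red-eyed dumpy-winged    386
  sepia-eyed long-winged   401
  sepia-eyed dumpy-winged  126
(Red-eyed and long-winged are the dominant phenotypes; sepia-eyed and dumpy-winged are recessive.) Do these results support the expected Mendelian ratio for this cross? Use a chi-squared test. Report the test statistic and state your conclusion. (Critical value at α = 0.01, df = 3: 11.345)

A dihybrid F₂ with independent assortment and complete dominance at both loci gives a 9:3:3:1 phenotypic ratio.
Total ratio parts = 16. Expected numbers out of 2072:
  red-eyed long-winged: 2072 × 9/16 = 1165.5
  red-eyed dumpy-winged: 2072 × 3/16 = 388.5
  sepia-eyed long-winged: 2072 × 3/16 = 388.5
  sepia-eyed dumpy-winged: 2072 × 1/16 = 129.5
χ² = Σ (O − E)² / E
  red-eyed long-winged: (1159 − 1165.5)² / 1165.5 = 0.0363
  red-eyed dumpy-winged: (386 − 388.5)² / 388.5 = 0.0161
  sepia-eyed long-winged: (401 − 388.5)² / 388.5 = 0.4022
  sepia-eyed dumpy-winged: (126 − 129.5)² / 129.5 = 0.0946
χ² = 0.0363 + 0.0161 + 0.4022 + 0.0946 = 0.5492 ≈ 0.549
Degrees of freedom = 4 − 1 = 3; critical value at α = 0.01 is 11.345.
Since 0.549 < 11.345, we fail to reject the null hypothesis — the data are consistent with the 9:3:3:1 ratio.

0.549; consistent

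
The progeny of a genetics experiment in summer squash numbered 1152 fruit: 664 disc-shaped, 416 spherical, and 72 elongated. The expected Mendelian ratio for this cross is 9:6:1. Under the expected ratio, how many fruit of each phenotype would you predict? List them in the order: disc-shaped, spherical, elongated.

Total ratio parts = 16. Expected numbers out of 1152:
  disc-shaped: 1152 × 9/16 = 648
  spherical: 1152 × 6/16 = 432
  elongated: 1152 × 1/16 = 72

648, 432, 72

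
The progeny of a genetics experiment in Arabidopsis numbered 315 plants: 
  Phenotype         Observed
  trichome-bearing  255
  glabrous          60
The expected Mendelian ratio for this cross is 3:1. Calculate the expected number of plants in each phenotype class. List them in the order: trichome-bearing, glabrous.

Expected counts for N = 315 under a 3:1 ratio (total parts = 4):
  trichome-bearing: 315 × 3/4 = 236.25
  glabrous: 315 × 1/4 = 78.75

236.25, 78.75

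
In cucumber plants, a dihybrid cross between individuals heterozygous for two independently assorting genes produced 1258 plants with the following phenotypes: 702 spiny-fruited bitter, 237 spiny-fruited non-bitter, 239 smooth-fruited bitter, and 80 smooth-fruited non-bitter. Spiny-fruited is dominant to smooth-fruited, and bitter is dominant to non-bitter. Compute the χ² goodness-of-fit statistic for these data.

A dihybrid F₂ with independent assortment and complete dominance at both loci gives a 9:3:3:1 phenotypic ratio.
Total ratio parts = 16. Expected numbers out of 1258:
  spiny-fruited bitter: 1258 × 9/16 = 707.625
  spiny-fruited non-bitter: 1258 × 3/16 = 235.875
  smooth-fruited bitter: 1258 × 3/16 = 235.875
  smooth-fruited non-bitter: 1258 × 1/16 = 78.625
χ² = Σ (O − E)² / E
  spiny-fruited bitter: (702 − 707.625)² / 707.625 = 0.0447
  spiny-fruited non-bitter: (237 − 235.875)² / 235.875 = 0.0054
  smooth-fruited bitter: (239 − 235.875)² / 235.875 = 0.0414
  smooth-fruited non-bitter: (80 − 78.625)² / 78.625 = 0.0240
χ² = 0.0447 + 0.0054 + 0.0414 + 0.0240 = 0.1155 ≈ 0.116

0.116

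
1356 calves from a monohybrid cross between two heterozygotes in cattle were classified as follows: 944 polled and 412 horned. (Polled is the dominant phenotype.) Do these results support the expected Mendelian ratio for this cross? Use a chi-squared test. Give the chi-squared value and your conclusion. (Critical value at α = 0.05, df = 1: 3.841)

20.960; not consistent

For a monohybrid cross between heterozygotes with complete dominance, the expected phenotypic ratio is 3:1.
The 3:1 ratio has 4 parts, so with N = 1356 the expected counts are:
  polled: 1356 × 3/4 = 1017
  horned: 1356 × 1/4 = 339
χ² = Σ (O − E)² / E
  polled: (944 − 1017)² / 1017 = 5.2399
  horned: (412 − 339)² / 339 = 15.7198
χ² = 5.2399 + 15.7198 = 20.9597 ≈ 20.960
Degrees of freedom = 2 − 1 = 1; critical value at α = 0.05 is 3.841.
Since 20.960 > 3.841, we reject the null hypothesis — the data do not fit the 3:1 ratio.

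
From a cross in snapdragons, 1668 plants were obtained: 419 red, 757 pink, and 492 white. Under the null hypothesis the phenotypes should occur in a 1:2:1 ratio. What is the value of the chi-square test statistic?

20.608

Total ratio parts = 4. Expected numbers out of 1668:
  red: 1668 × 1/4 = 417
  pink: 1668 × 2/4 = 834
  white: 1668 × 1/4 = 417
χ² = Σ (O − E)² / E
  red: (419 − 417)² / 417 = 0.0096
  pink: (757 − 834)² / 834 = 7.1091
  white: (492 − 417)² / 417 = 13.4892
χ² = 0.0096 + 7.1091 + 13.4892 = 20.6079 ≈ 20.608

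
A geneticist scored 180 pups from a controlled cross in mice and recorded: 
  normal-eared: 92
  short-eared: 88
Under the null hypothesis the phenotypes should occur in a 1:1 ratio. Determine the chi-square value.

The 1:1 ratio has 2 parts, so with N = 180 the expected counts are:
  normal-eared: 180 × 1/2 = 90
  short-eared: 180 × 1/2 = 90
χ² = Σ (O − E)² / E
  normal-eared: (92 − 90)² / 90 = 0.0444
  short-eared: (88 − 90)² / 90 = 0.0444
χ² = 0.0444 + 0.0444 = 0.0888 ≈ 0.089

0.089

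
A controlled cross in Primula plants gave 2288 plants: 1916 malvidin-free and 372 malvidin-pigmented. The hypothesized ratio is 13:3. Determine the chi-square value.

9.321

Expected counts for N = 2288 under a 13:3 ratio (total parts = 16):
  malvidin-free: 2288 × 13/16 = 1859
  malvidin-pigmented: 2288 × 3/16 = 429
χ² = Σ (O − E)² / E
  malvidin-free: (1916 − 1859)² / 1859 = 1.7477
  malvidin-pigmented: (372 − 429)² / 429 = 7.5734
χ² = 1.7477 + 7.5734 = 9.3211 ≈ 9.321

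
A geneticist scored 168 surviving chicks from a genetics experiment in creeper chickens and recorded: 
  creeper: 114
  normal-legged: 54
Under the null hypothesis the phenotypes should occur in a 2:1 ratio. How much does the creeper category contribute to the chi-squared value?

Expected counts for N = 168 under a 2:1 ratio (total parts = 3):
  creeper: 168 × 2/3 = 112
  normal-legged: 168 × 1/3 = 56
Contribution of creeper: (114 − 112)² / 112 = 0.0357

0.036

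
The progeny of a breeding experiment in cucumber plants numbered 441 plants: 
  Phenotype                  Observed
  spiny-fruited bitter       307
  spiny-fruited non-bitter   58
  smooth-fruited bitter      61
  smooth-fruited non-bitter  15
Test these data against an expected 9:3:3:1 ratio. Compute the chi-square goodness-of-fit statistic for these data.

32.788

Total ratio parts = 16. Expected numbers out of 441:
  spiny-fruited bitter: 441 × 9/16 = 248.0625
  spiny-fruited non-bitter: 441 × 3/16 = 82.6875
  smooth-fruited bitter: 441 × 3/16 = 82.6875
  smooth-fruited non-bitter: 441 × 1/16 = 27.5625
χ² = Σ (O − E)² / E
  spiny-fruited bitter: (307 − 248.0625)² / 248.0625 = 14.0030
  spiny-fruited non-bitter: (58 − 82.6875)² / 82.6875 = 7.3708
  smooth-fruited bitter: (61 − 82.6875)² / 82.6875 = 5.6883
  smooth-fruited non-bitter: (15 − 27.5625)² / 27.5625 = 5.7258
χ² = 14.0030 + 7.3708 + 5.6883 + 5.7258 = 32.7879 ≈ 32.788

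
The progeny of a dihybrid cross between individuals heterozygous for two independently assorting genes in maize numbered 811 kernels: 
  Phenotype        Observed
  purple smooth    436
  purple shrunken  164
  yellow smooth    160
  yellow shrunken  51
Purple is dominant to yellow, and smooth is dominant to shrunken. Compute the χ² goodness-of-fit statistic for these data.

A dihybrid F₂ with independent assortment and complete dominance at both loci gives a 9:3:3:1 phenotypic ratio.
Expected counts for N = 811 under a 9:3:3:1 ratio (total parts = 16):
  purple smooth: 811 × 9/16 = 456.1875
  purple shrunken: 811 × 3/16 = 152.0625
  yellow smooth: 811 × 3/16 = 152.0625
  yellow shrunken: 811 × 1/16 = 50.6875
χ² = Σ (O − E)² / E
  purple smooth: (436 − 456.1875)² / 456.1875 = 0.8934
  purple shrunken: (164 − 152.0625)² / 152.0625 = 0.9371
  yellow smooth: (160 − 152.0625)² / 152.0625 = 0.4143
  yellow shrunken: (51 − 50.6875)² / 50.6875 = 0.0019
χ² = 0.8934 + 0.9371 + 0.4143 + 0.0019 = 2.2467 ≈ 2.247

2.247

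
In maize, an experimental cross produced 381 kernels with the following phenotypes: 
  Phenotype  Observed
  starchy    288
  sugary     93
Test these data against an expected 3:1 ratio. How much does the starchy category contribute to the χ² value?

0.018

Expected counts for N = 381 under a 3:1 ratio (total parts = 4):
  starchy: 381 × 3/4 = 285.75
  sugary: 381 × 1/4 = 95.25
Contribution of starchy: (288 − 285.75)² / 285.75 = 0.0177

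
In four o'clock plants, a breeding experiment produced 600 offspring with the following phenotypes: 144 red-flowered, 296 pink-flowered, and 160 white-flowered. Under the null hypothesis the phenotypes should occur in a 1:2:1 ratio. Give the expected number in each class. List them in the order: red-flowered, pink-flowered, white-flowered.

Expected counts for N = 600 under a 1:2:1 ratio (total parts = 4):
  red-flowered: 600 × 1/4 = 150
  pink-flowered: 600 × 2/4 = 300
  white-flowered: 600 × 1/4 = 150

150, 300, 150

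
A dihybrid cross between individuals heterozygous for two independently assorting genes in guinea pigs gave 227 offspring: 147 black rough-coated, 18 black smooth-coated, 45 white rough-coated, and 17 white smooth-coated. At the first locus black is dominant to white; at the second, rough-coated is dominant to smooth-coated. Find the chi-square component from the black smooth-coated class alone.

14.175

A dihybrid F₂ with independent assortment and complete dominance at both loci gives a 9:3:3:1 phenotypic ratio.
Expected counts for N = 227 under a 9:3:3:1 ratio (total parts = 16):
  black rough-coated: 227 × 9/16 = 127.6875
  black smooth-coated: 227 × 3/16 = 42.5625
  white rough-coated: 227 × 3/16 = 42.5625
  white smooth-coated: 227 × 1/16 = 14.1875
Contribution of black smooth-coated: (18 − 42.5625)² / 42.5625 = 14.1748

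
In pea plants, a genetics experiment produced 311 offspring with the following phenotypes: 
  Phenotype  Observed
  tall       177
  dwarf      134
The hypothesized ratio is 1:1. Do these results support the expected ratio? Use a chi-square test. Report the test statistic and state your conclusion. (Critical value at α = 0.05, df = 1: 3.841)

5.945; not consistent

Expected counts for N = 311 under a 1:1 ratio (total parts = 2):
  tall: 311 × 1/2 = 155.5
  dwarf: 311 × 1/2 = 155.5
χ² = Σ (O − E)² / E
  tall: (177 − 155.5)² / 155.5 = 2.9727
  dwarf: (134 − 155.5)² / 155.5 = 2.9727
χ² = 2.9727 + 2.9727 = 5.9454 ≈ 5.945
Degrees of freedom = 2 − 1 = 1; critical value at α = 0.05 is 3.841.
Since 5.945 > 3.841, we reject the null hypothesis — the data do not fit the 1:1 ratio.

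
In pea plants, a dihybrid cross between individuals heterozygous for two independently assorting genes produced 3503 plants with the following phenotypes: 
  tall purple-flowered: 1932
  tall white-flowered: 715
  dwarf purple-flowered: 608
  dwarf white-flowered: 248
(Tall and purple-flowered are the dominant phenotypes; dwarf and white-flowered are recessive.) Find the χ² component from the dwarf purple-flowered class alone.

A dihybrid F₂ with independent assortment and complete dominance at both loci gives a 9:3:3:1 phenotypic ratio.
Under the 9:3:3:1 hypothesis (Σ ratio = 16, N = 3503):
  tall purple-flowered: 3503 × 9/16 = 1970.4375
  tall white-flowered: 3503 × 3/16 = 656.8125
  dwarf purple-flowered: 3503 × 3/16 = 656.8125
  dwarf white-flowered: 3503 × 1/16 = 218.9375
Contribution of dwarf purple-flowered: (608 − 656.8125)² / 656.8125 = 3.6276

3.628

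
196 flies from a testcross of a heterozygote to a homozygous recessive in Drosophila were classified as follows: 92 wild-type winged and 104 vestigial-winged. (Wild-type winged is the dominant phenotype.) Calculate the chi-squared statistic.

0.735

A testcross of a heterozygote (Aa × aa) gives a 1:1 phenotypic ratio.
Expected counts for N = 196 under a 1:1 ratio (total parts = 2):
  wild-type winged: 196 × 1/2 = 98
  vestigial-winged: 196 × 1/2 = 98
χ² = Σ (O − E)² / E
  wild-type winged: (92 − 98)² / 98 = 0.3673
  vestigial-winged: (104 − 98)² / 98 = 0.3673
χ² = 0.3673 + 0.3673 = 0.7346 ≈ 0.735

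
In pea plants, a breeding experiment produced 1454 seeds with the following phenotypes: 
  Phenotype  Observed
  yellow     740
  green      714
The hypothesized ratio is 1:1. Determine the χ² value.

0.465

Total ratio parts = 2. Expected numbers out of 1454:
  yellow: 1454 × 1/2 = 727
  green: 1454 × 1/2 = 727
χ² = Σ (O − E)² / E
  yellow: (740 − 727)² / 727 = 0.2325
  green: (714 − 727)² / 727 = 0.2325
χ² = 0.2325 + 0.2325 = 0.465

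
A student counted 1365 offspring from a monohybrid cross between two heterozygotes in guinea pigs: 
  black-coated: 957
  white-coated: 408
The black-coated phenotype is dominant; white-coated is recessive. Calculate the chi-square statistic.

17.409

For a monohybrid cross between heterozygotes with complete dominance, the expected phenotypic ratio is 3:1.
Expected counts for N = 1365 under a 3:1 ratio (total parts = 4):
  black-coated: 1365 × 3/4 = 1023.75
  white-coated: 1365 × 1/4 = 341.25
χ² = Σ (O − E)² / E
  black-coated: (957 − 1023.75)² / 1023.75 = 4.3522
  white-coated: (408 − 341.25)² / 341.25 = 13.0566
χ² = 4.3522 + 13.0566 = 17.4088 ≈ 17.409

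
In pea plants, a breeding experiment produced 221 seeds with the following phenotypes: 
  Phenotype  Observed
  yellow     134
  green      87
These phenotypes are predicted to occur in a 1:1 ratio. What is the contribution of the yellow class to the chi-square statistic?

Expected counts for N = 221 under a 1:1 ratio (total parts = 2):
  yellow: 221 × 1/2 = 110.5
  green: 221 × 1/2 = 110.5
Contribution of yellow: (134 − 110.5)² / 110.5 = 4.9977

4.998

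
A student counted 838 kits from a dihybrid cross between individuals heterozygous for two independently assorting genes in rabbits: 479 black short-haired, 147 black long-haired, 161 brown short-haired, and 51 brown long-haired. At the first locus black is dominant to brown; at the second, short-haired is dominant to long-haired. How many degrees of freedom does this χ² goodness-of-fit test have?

A dihybrid F₂ with independent assortment and complete dominance at both loci gives a 9:3:3:1 phenotypic ratio.
A goodness-of-fit test with 4 phenotype classes has df = 4 − 1 = 3.

3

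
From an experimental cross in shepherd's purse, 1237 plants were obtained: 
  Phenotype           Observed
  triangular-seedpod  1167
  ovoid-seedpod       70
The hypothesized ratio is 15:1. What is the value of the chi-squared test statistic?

0.738

Under the 15:1 hypothesis (Σ ratio = 16, N = 1237):
  triangular-seedpod: 1237 × 15/16 = 1159.6875
  ovoid-seedpod: 1237 × 1/16 = 77.3125
χ² = Σ (O − E)² / E
  triangular-seedpod: (1167 − 1159.6875)² / 1159.6875 = 0.0461
  ovoid-seedpod: (70 − 77.3125)² / 77.3125 = 0.6916
χ² = 0.0461 + 0.6916 = 0.7377 ≈ 0.738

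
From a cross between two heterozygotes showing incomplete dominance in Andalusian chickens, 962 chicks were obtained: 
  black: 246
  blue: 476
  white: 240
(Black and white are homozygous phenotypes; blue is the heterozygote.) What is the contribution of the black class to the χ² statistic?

0.126

With incomplete dominance, a heterozygote × heterozygote cross gives a 1:2:1 phenotypic ratio.
Expected counts for N = 962 under a 1:2:1 ratio (total parts = 4):
  black: 962 × 1/4 = 240.5
  blue: 962 × 2/4 = 481
  white: 962 × 1/4 = 240.5
Contribution of black: (246 − 240.5)² / 240.5 = 0.1258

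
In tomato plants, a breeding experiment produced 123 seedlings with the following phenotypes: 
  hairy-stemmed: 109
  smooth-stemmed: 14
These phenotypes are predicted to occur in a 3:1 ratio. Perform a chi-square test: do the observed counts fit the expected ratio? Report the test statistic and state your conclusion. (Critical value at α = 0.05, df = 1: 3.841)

12.165; not consistent

Under the 3:1 hypothesis (Σ ratio = 4, N = 123):
  hairy-stemmed: 123 × 3/4 = 92.25
  smooth-stemmed: 123 × 1/4 = 30.75
χ² = Σ (O − E)² / E
  hairy-stemmed: (109 − 92.25)² / 92.25 = 3.0413
  smooth-stemmed: (14 − 30.75)² / 30.75 = 9.1240
χ² = 3.0413 + 9.1240 = 12.1653 ≈ 12.165
Degrees of freedom = 2 − 1 = 1; critical value at α = 0.05 is 3.841.
Since 12.165 > 3.841, we reject the null hypothesis — the data do not fit the 3:1 ratio.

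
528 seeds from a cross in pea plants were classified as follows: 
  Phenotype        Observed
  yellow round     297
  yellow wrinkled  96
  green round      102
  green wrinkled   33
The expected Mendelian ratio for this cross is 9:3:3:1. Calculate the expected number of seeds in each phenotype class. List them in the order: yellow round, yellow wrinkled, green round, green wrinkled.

The 9:3:3:1 ratio has 16 parts, so with N = 528 the expected counts are:
  yellow round: 528 × 9/16 = 297
  yellow wrinkled: 528 × 3/16 = 99
  green round: 528 × 3/16 = 99
  green wrinkled: 528 × 1/16 = 33

297, 99, 99, 33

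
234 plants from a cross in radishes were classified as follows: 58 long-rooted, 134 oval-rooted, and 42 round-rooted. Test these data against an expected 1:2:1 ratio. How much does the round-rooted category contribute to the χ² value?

4.654

Expected counts for N = 234 under a 1:2:1 ratio (total parts = 4):
  long-rooted: 234 × 1/4 = 58.5
  oval-rooted: 234 × 2/4 = 117
  round-rooted: 234 × 1/4 = 58.5
Contribution of round-rooted: (42 − 58.5)² / 58.5 = 4.6538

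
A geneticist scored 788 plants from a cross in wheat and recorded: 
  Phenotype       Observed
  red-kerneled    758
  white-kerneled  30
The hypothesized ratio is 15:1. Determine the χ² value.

8.026

Expected counts for N = 788 under a 15:1 ratio (total parts = 16):
  red-kerneled: 788 × 15/16 = 738.75
  white-kerneled: 788 × 1/16 = 49.25
χ² = Σ (O − E)² / E
  red-kerneled: (758 − 738.75)² / 738.75 = 0.5016
  white-kerneled: (30 − 49.25)² / 49.25 = 7.5241
χ² = 0.5016 + 7.5241 = 8.0257 ≈ 8.026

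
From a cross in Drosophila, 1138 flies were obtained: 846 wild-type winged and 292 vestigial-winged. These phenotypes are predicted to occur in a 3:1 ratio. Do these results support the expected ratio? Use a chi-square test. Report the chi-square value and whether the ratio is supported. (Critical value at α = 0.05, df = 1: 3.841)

Under the 3:1 hypothesis (Σ ratio = 4, N = 1138):
  wild-type winged: 1138 × 3/4 = 853.5
  vestigial-winged: 1138 × 1/4 = 284.5
χ² = Σ (O − E)² / E
  wild-type winged: (846 − 853.5)² / 853.5 = 0.0659
  vestigial-winged: (292 − 284.5)² / 284.5 = 0.1977
χ² = 0.0659 + 0.1977 = 0.2636 ≈ 0.264
Degrees of freedom = 2 − 1 = 1; critical value at α = 0.05 is 3.841.
Since 0.264 < 3.841, we fail to reject the null hypothesis — the data are consistent with the 3:1 ratio.

0.264; consistent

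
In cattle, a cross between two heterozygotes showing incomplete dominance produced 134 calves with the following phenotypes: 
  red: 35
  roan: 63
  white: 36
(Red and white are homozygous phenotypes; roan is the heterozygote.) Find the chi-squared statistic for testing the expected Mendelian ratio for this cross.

0.493

With incomplete dominance, a heterozygote × heterozygote cross gives a 1:2:1 phenotypic ratio.
Under the 1:2:1 hypothesis (Σ ratio = 4, N = 134):
  red: 134 × 1/4 = 33.5
  roan: 134 × 2/4 = 67
  white: 134 × 1/4 = 33.5
χ² = Σ (O − E)² / E
  red: (35 − 33.5)² / 33.5 = 0.0672
  roan: (63 − 67)² / 67 = 0.2388
  white: (36 − 33.5)² / 33.5 = 0.1866
χ² = 0.0672 + 0.2388 + 0.1866 = 0.4926 ≈ 0.493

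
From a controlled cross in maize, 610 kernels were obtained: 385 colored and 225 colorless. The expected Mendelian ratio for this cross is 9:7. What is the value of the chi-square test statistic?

11.681

The 9:7 ratio has 16 parts, so with N = 610 the expected counts are:
  colored: 610 × 9/16 = 343.125
  colorless: 610 × 7/16 = 266.875
χ² = Σ (O − E)² / E
  colored: (385 − 343.125)² / 343.125 = 5.1104
  colorless: (225 − 266.875)² / 266.875 = 6.5706
χ² = 5.1104 + 6.5706 = 11.681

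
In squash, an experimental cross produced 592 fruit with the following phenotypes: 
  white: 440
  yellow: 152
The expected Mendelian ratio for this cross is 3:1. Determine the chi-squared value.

The 3:1 ratio has 4 parts, so with N = 592 the expected counts are:
  white: 592 × 3/4 = 444
  yellow: 592 × 1/4 = 148
χ² = Σ (O − E)² / E
  white: (440 − 444)² / 444 = 0.0360
  yellow: (152 − 148)² / 148 = 0.1081
χ² = 0.0360 + 0.1081 = 0.1441 ≈ 0.144

0.144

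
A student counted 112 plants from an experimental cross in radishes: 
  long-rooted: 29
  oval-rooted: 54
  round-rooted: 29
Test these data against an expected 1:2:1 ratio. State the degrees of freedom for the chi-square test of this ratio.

2

A goodness-of-fit test with 3 phenotype classes has df = 3 − 1 = 2.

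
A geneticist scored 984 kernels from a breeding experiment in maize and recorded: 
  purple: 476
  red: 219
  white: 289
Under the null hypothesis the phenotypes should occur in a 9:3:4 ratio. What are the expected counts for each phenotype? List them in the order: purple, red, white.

Total ratio parts = 16. Expected numbers out of 984:
  purple: 984 × 9/16 = 553.5
  red: 984 × 3/16 = 184.5
  white: 984 × 4/16 = 246

553.5, 184.5, 246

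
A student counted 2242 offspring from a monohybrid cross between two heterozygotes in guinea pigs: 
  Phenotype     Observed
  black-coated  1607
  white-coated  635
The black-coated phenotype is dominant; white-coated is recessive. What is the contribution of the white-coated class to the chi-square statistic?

9.902

For a monohybrid cross between heterozygotes with complete dominance, the expected phenotypic ratio is 3:1.
Expected counts for N = 2242 under a 3:1 ratio (total parts = 4):
  black-coated: 2242 × 3/4 = 1681.5
  white-coated: 2242 × 1/4 = 560.5
Contribution of white-coated: (635 − 560.5)² / 560.5 = 9.9023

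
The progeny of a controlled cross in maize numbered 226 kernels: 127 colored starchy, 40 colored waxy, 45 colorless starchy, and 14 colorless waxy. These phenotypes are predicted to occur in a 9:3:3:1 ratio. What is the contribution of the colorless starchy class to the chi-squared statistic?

0.163

Expected counts for N = 226 under a 9:3:3:1 ratio (total parts = 16):
  colored starchy: 226 × 9/16 = 127.125
  colored waxy: 226 × 3/16 = 42.375
  colorless starchy: 226 × 3/16 = 42.375
  colorless waxy: 226 × 1/16 = 14.125
Contribution of colorless starchy: (45 − 42.375)² / 42.375 = 0.1626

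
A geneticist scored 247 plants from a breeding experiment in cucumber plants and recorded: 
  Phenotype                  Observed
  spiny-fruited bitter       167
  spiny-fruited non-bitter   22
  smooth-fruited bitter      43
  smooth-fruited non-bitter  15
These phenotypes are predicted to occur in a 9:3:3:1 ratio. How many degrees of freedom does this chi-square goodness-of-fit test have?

A goodness-of-fit test with 4 phenotype classes has df = 4 − 1 = 3.

3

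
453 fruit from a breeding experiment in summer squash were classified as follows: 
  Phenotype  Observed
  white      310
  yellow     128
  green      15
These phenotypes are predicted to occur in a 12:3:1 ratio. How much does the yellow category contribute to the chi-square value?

Under the 12:3:1 hypothesis (Σ ratio = 16, N = 453):
  white: 453 × 12/16 = 339.75
  yellow: 453 × 3/16 = 84.9375
  green: 453 × 1/16 = 28.3125
Contribution of yellow: (128 − 84.9375)² / 84.9375 = 21.8323

21.832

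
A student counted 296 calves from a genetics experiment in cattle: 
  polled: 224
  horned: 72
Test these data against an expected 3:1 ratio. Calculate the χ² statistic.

The 3:1 ratio has 4 parts, so with N = 296 the expected counts are:
  polled: 296 × 3/4 = 222
  horned: 296 × 1/4 = 74
χ² = Σ (O − E)² / E
  polled: (224 − 222)² / 222 = 0.0180
  horned: (72 − 74)² / 74 = 0.0541
χ² = 0.0180 + 0.0541 = 0.0721 ≈ 0.072

0.072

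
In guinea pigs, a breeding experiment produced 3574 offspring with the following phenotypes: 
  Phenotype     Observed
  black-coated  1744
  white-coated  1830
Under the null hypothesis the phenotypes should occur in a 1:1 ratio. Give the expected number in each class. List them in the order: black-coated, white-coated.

Total ratio parts = 2. Expected numbers out of 3574:
  black-coated: 3574 × 1/2 = 1787
  white-coated: 3574 × 1/2 = 1787

1787, 1787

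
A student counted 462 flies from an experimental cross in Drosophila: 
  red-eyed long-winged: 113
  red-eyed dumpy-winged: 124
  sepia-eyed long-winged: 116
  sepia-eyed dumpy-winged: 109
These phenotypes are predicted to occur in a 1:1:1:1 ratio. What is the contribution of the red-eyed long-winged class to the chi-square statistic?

0.054

Total ratio parts = 4. Expected numbers out of 462:
  red-eyed long-winged: 462 × 1/4 = 115.5
  red-eyed dumpy-winged: 462 × 1/4 = 115.5
  sepia-eyed long-winged: 462 × 1/4 = 115.5
  sepia-eyed dumpy-winged: 462 × 1/4 = 115.5
Contribution of red-eyed long-winged: (113 − 115.5)² / 115.5 = 0.0541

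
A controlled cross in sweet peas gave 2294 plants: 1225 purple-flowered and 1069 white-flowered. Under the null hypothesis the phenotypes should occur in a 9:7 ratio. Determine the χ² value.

The 9:7 ratio has 16 parts, so with N = 2294 the expected counts are:
  purple-flowered: 2294 × 9/16 = 1290.375
  white-flowered: 2294 × 7/16 = 1003.625
χ² = Σ (O − E)² / E
  purple-flowered: (1225 − 1290.375)² / 1290.375 = 3.3121
  white-flowered: (1069 − 1003.625)² / 1003.625 = 4.2585
χ² = 3.3121 + 4.2585 = 7.5706 ≈ 7.571

7.571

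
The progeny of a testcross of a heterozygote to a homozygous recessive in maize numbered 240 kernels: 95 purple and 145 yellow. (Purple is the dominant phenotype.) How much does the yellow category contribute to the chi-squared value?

5.208

A testcross of a heterozygote (Aa × aa) gives a 1:1 phenotypic ratio.
Under the 1:1 hypothesis (Σ ratio = 2, N = 240):
  purple: 240 × 1/2 = 120
  yellow: 240 × 1/2 = 120
Contribution of yellow: (145 − 120)² / 120 = 5.2083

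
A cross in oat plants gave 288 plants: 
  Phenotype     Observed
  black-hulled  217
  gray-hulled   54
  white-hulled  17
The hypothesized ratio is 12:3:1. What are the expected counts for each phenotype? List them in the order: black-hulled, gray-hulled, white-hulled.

Under the 12:3:1 hypothesis (Σ ratio = 16, N = 288):
  black-hulled: 288 × 12/16 = 216
  gray-hulled: 288 × 3/16 = 54
  white-hulled: 288 × 1/16 = 18

216, 54, 18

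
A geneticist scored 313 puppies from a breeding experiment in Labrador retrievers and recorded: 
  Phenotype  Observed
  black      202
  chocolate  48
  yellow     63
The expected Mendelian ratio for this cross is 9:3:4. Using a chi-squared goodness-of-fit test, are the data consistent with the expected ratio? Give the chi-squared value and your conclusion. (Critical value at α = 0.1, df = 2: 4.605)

8.739; not consistent

Under the 9:3:4 hypothesis (Σ ratio = 16, N = 313):
  black: 313 × 9/16 = 176.0625
  chocolate: 313 × 3/16 = 58.6875
  yellow: 313 × 4/16 = 78.25
χ² = Σ (O − E)² / E
  black: (202 − 176.0625)² / 176.0625 = 3.8211
  chocolate: (48 − 58.6875)² / 58.6875 = 1.9463
  yellow: (63 − 78.25)² / 78.25 = 2.9720
χ² = 3.8211 + 1.9463 + 2.9720 = 8.7394 ≈ 8.739
Degrees of freedom = 3 − 1 = 2; critical value at α = 0.1 is 4.605.
Since 8.739 > 4.605, we reject the null hypothesis — the data do not fit the 9:3:4 ratio.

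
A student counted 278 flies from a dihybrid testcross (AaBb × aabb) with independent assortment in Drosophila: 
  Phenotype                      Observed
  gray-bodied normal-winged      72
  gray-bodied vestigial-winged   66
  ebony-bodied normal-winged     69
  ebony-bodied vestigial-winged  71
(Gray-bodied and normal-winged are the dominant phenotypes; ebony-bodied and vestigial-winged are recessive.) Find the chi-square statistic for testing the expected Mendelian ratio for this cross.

0.302

A dihybrid testcross with independent assortment gives a 1:1:1:1 ratio.
Under the 1:1:1:1 hypothesis (Σ ratio = 4, N = 278):
  gray-bodied normal-winged: 278 × 1/4 = 69.5
  gray-bodied vestigial-winged: 278 × 1/4 = 69.5
  ebony-bodied normal-winged: 278 × 1/4 = 69.5
  ebony-bodied vestigial-winged: 278 × 1/4 = 69.5
χ² = Σ (O − E)² / E
  gray-bodied normal-winged: (72 − 69.5)² / 69.5 = 0.0899
  gray-bodied vestigial-winged: (66 − 69.5)² / 69.5 = 0.1763
  ebony-bodied normal-winged: (69 − 69.5)² / 69.5 = 0.0036
  ebony-bodied vestigial-winged: (71 − 69.5)² / 69.5 = 0.0324
χ² = 0.0899 + 0.1763 + 0.0036 + 0.0324 = 0.3022 ≈ 0.302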